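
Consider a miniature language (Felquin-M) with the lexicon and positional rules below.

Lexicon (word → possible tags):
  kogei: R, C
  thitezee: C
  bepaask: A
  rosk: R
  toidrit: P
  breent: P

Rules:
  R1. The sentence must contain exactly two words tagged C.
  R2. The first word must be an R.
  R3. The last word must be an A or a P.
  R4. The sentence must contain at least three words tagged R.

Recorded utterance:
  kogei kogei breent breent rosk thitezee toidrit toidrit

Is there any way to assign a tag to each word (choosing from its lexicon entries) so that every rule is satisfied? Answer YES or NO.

NO

Candidates per position — 1:kogei {R,C}; 2:kogei {R,C}; 3:breent {P}; 4:breent {P}; 5:rosk {R}; 6:thitezee {C}; 7:toidrit {P}; 8:toidrit {P}.
Every candidate sequence violates at least one rule; no consistent tagging exists.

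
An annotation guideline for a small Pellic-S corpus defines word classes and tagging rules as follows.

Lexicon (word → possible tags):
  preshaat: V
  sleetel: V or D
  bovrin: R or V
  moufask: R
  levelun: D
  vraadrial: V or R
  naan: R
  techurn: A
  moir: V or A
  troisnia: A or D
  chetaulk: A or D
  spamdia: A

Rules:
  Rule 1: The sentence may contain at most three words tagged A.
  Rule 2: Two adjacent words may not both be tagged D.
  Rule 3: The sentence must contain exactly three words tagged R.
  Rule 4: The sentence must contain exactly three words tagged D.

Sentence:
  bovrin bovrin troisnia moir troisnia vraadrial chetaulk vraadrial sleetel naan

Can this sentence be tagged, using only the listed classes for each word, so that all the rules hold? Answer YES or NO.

Candidates per position — 1:bovrin {R,V}; 2:bovrin {R,V}; 3:troisnia {A,D}; 4:moir {V,A}; 5:troisnia {A,D}; 6:vraadrial {V,R}; 7:chetaulk {A,D}; 8:vraadrial {V,R}; 9:sleetel {V,D}; 10:naan {R}.
One satisfying assignment: V R D A D V A R D R.
Checking: rule 1 holds; rule 2 holds; rule 3 holds; rule 4 holds.

YES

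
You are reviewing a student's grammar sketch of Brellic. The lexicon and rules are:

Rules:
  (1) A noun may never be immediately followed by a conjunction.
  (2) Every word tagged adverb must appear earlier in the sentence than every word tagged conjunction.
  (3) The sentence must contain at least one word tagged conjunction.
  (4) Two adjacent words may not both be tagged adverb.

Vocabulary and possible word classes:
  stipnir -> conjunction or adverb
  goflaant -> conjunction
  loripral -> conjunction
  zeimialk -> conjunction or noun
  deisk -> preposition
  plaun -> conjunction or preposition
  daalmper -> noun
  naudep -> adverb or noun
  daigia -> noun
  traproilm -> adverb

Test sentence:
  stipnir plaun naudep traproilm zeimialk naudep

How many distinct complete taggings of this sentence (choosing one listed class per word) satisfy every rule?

1

Candidates per position — 1:stipnir {conjunction,adverb}; 2:plaun {conjunction,preposition}; 3:naudep {adverb,noun}; 4:traproilm {adverb}; 5:zeimialk {conjunction,noun}; 6:naudep {adverb,noun}.
There are 32 candidate sequences in total.
The sequences that satisfy every rule: adverb preposition noun adverb conjunction noun.
Count = 1.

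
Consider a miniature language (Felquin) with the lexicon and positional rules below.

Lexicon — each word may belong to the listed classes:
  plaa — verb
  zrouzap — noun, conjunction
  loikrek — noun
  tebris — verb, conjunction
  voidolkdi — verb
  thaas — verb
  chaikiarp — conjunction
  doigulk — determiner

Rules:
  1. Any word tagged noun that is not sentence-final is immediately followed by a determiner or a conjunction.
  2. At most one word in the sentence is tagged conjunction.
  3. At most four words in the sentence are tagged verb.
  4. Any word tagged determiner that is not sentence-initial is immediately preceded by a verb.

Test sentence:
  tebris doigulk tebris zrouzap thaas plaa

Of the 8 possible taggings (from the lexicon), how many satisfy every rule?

Candidates per position — 1:tebris {verb,conjunction}; 2:doigulk {determiner}; 3:tebris {verb,conjunction}; 4:zrouzap {noun,conjunction}; 5:thaas {verb}; 6:plaa {verb}.
There are 8 candidate sequences in total.
The sequences that satisfy every rule: verb determiner verb conjunction verb verb.
Count = 1.

1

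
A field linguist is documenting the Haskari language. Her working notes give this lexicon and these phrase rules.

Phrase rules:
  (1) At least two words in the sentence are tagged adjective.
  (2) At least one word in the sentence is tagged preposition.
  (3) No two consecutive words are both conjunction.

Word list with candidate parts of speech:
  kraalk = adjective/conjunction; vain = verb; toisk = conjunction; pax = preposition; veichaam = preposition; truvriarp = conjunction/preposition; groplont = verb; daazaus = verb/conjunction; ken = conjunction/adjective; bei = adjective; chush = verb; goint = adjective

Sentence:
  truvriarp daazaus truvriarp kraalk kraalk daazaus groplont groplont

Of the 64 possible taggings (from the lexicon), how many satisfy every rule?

8

Candidates per position — 1:truvriarp {conjunction,preposition}; 2:daazaus {verb,conjunction}; 3:truvriarp {conjunction,preposition}; 4:kraalk {adjective,conjunction}; 5:kraalk {adjective,conjunction}; 6:daazaus {verb,conjunction}; 7:groplont {verb}; 8:groplont {verb}.
There are 64 candidate sequences in total.
Checking each against the rules leaves 8 sequences.
Count = 8.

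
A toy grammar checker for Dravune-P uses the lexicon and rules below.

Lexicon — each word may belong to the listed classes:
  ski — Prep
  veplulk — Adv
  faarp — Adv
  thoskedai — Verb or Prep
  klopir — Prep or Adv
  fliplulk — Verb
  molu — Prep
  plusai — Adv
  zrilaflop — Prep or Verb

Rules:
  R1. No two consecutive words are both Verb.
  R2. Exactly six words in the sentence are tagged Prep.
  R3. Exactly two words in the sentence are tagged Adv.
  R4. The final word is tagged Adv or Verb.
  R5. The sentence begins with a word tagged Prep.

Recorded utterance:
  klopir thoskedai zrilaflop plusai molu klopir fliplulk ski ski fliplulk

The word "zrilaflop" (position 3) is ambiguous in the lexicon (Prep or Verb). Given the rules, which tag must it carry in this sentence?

Prep

Candidates per position — 1:klopir {Prep,Adv}; 2:thoskedai {Verb,Prep}; 3:zrilaflop {Prep,Verb}; 4:plusai {Adv}; 5:molu {Prep}; 6:klopir {Prep,Adv}; 7:fliplulk {Verb}; 8:ski {Prep}; 9:ski {Prep}; 10:fliplulk {Verb}.
Position 1: Adv is ruled out by rule 5; that leaves Prep.
Position 6: Prep is ruled out by rule 3; that leaves Adv.
Position 2: Verb is ruled out by rule 2; that leaves Prep.
Position 3: Verb is ruled out by rule 2; that leaves Prep.
So the tagging must be: Prep Prep Prep Adv Prep Adv Verb Prep Prep Verb.
Checking: rule 1 holds; rule 2 holds; rule 3 holds; rule 4 holds; rule 5 holds.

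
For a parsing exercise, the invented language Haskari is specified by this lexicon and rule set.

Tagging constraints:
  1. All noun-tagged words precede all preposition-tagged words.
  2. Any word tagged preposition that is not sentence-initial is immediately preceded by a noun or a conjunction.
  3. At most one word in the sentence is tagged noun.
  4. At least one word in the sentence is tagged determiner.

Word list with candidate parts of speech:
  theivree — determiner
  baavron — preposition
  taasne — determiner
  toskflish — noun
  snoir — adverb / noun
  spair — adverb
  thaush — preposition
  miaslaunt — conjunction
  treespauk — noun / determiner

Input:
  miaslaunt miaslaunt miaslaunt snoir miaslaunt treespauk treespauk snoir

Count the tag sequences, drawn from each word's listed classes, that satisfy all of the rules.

Candidates per position — 1:miaslaunt {conjunction}; 2:miaslaunt {conjunction}; 3:miaslaunt {conjunction}; 4:snoir {adverb,noun}; 5:miaslaunt {conjunction}; 6:treespauk {noun,determiner}; 7:treespauk {noun,determiner}; 8:snoir {adverb,noun}.
There are 16 candidate sequences in total.
The sequences that satisfy every rule: conjunction conjunction conjunction adverb conjunction noun determiner adverb; conjunction conjunction conjunction adverb conjunction determiner noun adverb; conjunction conjunction conjunction adverb conjunction determiner determiner adverb; conjunction conjunction conjunction adverb conjunction determiner determiner noun; conjunction conjunction conjunction noun conjunction determiner determiner adverb.
Count = 5.

5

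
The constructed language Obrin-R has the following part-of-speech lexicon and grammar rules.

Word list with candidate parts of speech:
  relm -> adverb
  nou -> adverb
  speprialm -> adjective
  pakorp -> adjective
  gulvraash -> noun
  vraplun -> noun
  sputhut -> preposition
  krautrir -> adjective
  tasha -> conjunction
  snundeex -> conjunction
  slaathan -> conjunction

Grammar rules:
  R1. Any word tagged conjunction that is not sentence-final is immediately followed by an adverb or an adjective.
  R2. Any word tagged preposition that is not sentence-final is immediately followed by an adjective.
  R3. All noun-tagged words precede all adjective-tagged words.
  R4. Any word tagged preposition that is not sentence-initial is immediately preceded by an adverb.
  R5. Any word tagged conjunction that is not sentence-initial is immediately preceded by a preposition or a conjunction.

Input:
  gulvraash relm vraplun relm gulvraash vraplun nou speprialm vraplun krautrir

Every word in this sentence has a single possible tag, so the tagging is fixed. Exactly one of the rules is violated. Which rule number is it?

Fixed tagging: noun adverb noun adverb noun noun adverb adjective noun adjective.
Applying the rules: R1 ok, R2 ok, R3 fails, R4 ok, R5 ok.
Only rule 3 fails.

3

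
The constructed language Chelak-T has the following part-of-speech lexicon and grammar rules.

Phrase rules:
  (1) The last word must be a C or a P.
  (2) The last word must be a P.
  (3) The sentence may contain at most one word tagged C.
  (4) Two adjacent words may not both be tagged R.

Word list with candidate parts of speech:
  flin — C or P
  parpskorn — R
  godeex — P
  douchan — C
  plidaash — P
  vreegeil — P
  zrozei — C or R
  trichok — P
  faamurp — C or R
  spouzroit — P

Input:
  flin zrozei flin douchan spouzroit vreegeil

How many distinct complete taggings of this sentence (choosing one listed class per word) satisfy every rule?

Candidates per position — 1:flin {C,P}; 2:zrozei {C,R}; 3:flin {C,P}; 4:douchan {C}; 5:spouzroit {P}; 6:vreegeil {P}.
There are 8 candidate sequences in total.
The sequences that satisfy every rule: P R P C P P.
Count = 1.

1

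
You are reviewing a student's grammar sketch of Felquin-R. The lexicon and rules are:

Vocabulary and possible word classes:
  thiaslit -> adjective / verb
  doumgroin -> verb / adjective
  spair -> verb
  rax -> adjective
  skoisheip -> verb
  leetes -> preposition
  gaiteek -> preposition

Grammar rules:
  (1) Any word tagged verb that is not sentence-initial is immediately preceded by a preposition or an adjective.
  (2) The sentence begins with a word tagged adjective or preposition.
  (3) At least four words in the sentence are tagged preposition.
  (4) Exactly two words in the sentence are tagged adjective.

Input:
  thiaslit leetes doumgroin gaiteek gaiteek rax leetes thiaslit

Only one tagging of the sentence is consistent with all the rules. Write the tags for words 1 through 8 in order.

adjective preposition verb preposition preposition adjective preposition verb

Candidates per position — 1:thiaslit {adjective,verb}; 2:leetes {preposition}; 3:doumgroin {verb,adjective}; 4:gaiteek {preposition}; 5:gaiteek {preposition}; 6:rax {adjective}; 7:leetes {preposition}; 8:thiaslit {adjective,verb}.
At position 1, choosing verb makes rule 2 impossible to satisfy; hence adjective.
At position 3, choosing adjective makes rule 4 impossible to satisfy; hence verb.
At position 8, choosing adjective makes rule 4 impossible to satisfy; hence verb.
So the tagging must be: adjective preposition verb preposition preposition adjective preposition verb.
Rule-by-rule: rule 1 holds; rule 2 holds; rule 3 holds; rule 4 holds.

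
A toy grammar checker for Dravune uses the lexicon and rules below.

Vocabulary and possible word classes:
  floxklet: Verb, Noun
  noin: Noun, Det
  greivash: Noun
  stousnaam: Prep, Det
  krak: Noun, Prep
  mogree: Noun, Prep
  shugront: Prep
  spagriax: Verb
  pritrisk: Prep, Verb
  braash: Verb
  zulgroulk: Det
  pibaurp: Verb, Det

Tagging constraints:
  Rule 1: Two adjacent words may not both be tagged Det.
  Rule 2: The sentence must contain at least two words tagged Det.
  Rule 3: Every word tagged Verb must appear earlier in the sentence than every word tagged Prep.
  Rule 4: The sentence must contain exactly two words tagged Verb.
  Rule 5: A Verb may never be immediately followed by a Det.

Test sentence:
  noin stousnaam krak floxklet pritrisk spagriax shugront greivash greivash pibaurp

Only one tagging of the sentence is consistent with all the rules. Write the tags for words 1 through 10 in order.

Candidates per position — 1:noin {Noun,Det}; 2:stousnaam {Prep,Det}; 3:krak {Noun,Prep}; 4:floxklet {Verb,Noun}; 5:pritrisk {Prep,Verb}; 6:spagriax {Verb}; 7:shugront {Prep}; 8:greivash {Noun}; 9:greivash {Noun}; 10:pibaurp {Verb,Det}.
At position 2, choosing Prep makes rule 3 impossible to satisfy; hence Det.
At position 3, choosing Prep makes rule 3 impossible to satisfy; hence Noun.
At position 5, choosing Prep makes rule 3 impossible to satisfy; hence Verb.
At position 10, choosing Verb makes rule 3 impossible to satisfy; hence Det.
At position 1, choosing Det makes rule 1 impossible to satisfy; hence Noun.
At position 4, choosing Verb makes rule 4 impossible to satisfy; hence Noun.
That leaves exactly one tagging: Noun Det Noun Noun Verb Verb Prep Noun Noun Det.
Check: rule 1 holds; rule 2 holds; rule 3 holds; rule 4 holds; rule 5 holds.

Noun Det Noun Noun Verb Verb Prep Noun Noun Det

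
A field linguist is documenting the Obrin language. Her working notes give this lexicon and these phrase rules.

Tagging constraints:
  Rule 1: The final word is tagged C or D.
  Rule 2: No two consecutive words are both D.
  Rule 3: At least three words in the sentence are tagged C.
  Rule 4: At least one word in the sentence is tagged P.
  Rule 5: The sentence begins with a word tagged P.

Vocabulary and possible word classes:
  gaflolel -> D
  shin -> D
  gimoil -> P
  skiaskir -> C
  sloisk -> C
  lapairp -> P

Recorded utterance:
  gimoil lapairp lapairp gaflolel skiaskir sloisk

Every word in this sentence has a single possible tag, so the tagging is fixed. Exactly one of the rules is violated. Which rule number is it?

Fixed tagging: P P P D C C.
Rule check: R1 holds, R2 holds, R3 violated, R4 holds, R5 holds.
Only rule 3 fails.

3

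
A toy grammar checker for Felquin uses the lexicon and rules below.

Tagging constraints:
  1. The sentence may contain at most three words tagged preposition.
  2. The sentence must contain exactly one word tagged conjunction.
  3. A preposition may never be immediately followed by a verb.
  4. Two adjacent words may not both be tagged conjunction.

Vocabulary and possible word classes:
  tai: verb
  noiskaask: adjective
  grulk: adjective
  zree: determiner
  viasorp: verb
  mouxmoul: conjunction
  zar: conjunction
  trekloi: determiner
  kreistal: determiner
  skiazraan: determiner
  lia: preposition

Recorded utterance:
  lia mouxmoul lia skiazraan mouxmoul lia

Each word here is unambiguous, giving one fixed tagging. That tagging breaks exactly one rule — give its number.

Fixed tagging: preposition conjunction preposition determiner conjunction preposition.
Rule check: R1 holds, R2 violated, R3 holds, R4 holds.
Only rule 2 fails.

2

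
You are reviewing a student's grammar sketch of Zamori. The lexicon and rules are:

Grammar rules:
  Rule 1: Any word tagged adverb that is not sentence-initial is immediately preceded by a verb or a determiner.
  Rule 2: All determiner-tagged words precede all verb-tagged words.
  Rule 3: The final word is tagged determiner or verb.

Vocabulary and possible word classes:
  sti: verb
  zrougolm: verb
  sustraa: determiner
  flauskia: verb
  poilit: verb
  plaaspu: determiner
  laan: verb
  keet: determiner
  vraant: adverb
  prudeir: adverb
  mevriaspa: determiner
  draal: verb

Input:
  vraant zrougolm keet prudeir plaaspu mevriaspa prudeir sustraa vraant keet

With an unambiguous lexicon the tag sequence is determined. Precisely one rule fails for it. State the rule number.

2

Fixed tagging: adverb verb determiner adverb determiner determiner adverb determiner adverb determiner.
Rule check: R1 holds, R2 violated, R3 holds.
Only rule 2 fails.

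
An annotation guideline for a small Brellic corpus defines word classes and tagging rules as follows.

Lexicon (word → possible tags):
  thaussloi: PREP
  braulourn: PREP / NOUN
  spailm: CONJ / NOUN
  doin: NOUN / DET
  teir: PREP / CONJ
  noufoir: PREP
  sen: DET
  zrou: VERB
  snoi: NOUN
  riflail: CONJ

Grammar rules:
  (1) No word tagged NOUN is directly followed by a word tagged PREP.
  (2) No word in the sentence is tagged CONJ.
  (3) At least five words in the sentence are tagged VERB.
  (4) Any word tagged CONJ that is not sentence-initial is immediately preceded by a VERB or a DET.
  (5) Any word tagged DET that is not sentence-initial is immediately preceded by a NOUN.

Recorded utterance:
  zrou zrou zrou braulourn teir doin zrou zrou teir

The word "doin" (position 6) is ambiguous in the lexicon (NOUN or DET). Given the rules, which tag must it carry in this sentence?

NOUN

Candidates per position — 1:zrou {VERB}; 2:zrou {VERB}; 3:zrou {VERB}; 4:braulourn {PREP,NOUN}; 5:teir {PREP,CONJ}; 6:doin {NOUN,DET}; 7:zrou {VERB}; 8:zrou {VERB}; 9:teir {PREP,CONJ}.
Position 5: tagging it CONJ would leave rule 2 unsatisfiable, so it must be PREP.
Position 6: tagging it DET would leave rule 5 unsatisfiable, so it must be NOUN.
Position 9: tagging it CONJ would leave rule 2 unsatisfiable, so it must be PREP.
Position 4: tagging it NOUN would leave rule 1 unsatisfiable, so it must be PREP.
The only consistent sequence is: VERB VERB VERB PREP PREP NOUN VERB VERB PREP.
Checking: rule 1 holds; rule 2 holds; rule 3 holds; rule 4 holds; rule 5 holds.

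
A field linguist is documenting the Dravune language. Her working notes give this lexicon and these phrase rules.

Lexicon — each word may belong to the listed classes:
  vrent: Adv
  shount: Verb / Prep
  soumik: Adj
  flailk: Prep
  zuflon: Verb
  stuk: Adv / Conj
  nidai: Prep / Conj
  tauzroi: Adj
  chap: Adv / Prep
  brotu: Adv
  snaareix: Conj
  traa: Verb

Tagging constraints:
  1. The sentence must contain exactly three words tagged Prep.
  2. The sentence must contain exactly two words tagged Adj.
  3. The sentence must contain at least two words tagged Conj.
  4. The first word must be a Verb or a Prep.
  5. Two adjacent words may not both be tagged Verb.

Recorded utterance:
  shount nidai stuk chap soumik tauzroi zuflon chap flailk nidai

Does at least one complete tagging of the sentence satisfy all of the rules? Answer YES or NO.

YES

Candidates per position — 1:shount {Verb,Prep}; 2:nidai {Prep,Conj}; 3:stuk {Adv,Conj}; 4:chap {Adv,Prep}; 5:soumik {Adj}; 6:tauzroi {Adj}; 7:zuflon {Verb}; 8:chap {Adv,Prep}; 9:flailk {Prep}; 10:nidai {Prep,Conj}.
One satisfying assignment: Prep Conj Conj Adv Adj Adj Verb Adv Prep Prep.
Verifying each rule — rule 1 ok; rule 2 ok; rule 3 ok; rule 4 ok; rule 5 ok.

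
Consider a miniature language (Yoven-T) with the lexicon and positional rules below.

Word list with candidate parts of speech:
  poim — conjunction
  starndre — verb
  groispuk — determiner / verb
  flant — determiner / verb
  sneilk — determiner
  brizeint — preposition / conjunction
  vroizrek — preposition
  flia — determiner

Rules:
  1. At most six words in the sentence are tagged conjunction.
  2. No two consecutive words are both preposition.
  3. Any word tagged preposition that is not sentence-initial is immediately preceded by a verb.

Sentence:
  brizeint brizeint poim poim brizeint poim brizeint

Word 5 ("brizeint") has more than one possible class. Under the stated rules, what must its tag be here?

conjunction

Candidates per position — 1:brizeint {preposition,conjunction}; 2:brizeint {preposition,conjunction}; 3:poim {conjunction}; 4:poim {conjunction}; 5:brizeint {preposition,conjunction}; 6:poim {conjunction}; 7:brizeint {preposition,conjunction}.
If word 2 were preposition, no tagging could satisfy rule 3; so word 2 is conjunction.
If word 5 were preposition, no tagging could satisfy rule 3; so word 5 is conjunction.
If word 7 were preposition, no tagging could satisfy rule 3; so word 7 is conjunction.
If word 1 were conjunction, no tagging could satisfy rule 1; so word 1 is preposition.
That leaves exactly one tagging: preposition conjunction conjunction conjunction conjunction conjunction conjunction.
Rule-by-rule: rule 1 holds; rule 2 holds; rule 3 holds.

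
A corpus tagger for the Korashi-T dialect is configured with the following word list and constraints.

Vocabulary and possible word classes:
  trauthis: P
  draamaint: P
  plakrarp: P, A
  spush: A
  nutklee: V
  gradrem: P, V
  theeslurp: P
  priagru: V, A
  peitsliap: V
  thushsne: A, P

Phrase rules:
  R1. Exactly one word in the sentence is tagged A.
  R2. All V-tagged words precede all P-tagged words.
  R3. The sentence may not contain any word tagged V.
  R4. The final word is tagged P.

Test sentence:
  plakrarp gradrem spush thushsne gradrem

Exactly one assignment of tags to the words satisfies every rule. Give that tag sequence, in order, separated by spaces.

P P A P P

Candidates per position — 1:plakrarp {P,A}; 2:gradrem {P,V}; 3:spush {A}; 4:thushsne {A,P}; 5:gradrem {P,V}.
At position 1, choosing A makes rule 1 impossible to satisfy; hence P.
At position 2, choosing V makes rule 2 impossible to satisfy; hence P.
At position 4, choosing A makes rule 1 impossible to satisfy; hence P.
At position 5, choosing V makes rule 2 impossible to satisfy; hence P.
So the tagging must be: P P A P P.
Check: rule 1 holds; rule 2 holds; rule 3 holds; rule 4 holds.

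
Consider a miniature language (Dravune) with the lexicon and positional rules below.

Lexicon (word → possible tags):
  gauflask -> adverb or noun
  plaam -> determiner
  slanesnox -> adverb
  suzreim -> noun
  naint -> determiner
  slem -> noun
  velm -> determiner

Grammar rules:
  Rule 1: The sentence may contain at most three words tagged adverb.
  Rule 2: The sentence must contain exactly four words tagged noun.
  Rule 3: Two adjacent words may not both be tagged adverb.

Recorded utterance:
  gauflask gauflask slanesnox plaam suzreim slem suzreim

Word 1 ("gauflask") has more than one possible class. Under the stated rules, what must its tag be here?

Candidates per position — 1:gauflask {adverb,noun}; 2:gauflask {adverb,noun}; 3:slanesnox {adverb}; 4:plaam {determiner}; 5:suzreim {noun}; 6:slem {noun}; 7:suzreim {noun}.
Position 2: tagging it adverb would leave rule 3 unsatisfiable, so it must be noun.
Position 1: tagging it noun would leave rule 2 unsatisfiable, so it must be adverb.
The only consistent sequence is: adverb noun adverb determiner noun noun noun.
Check: rule 1 ok; rule 2 ok; rule 3 ok.

adverb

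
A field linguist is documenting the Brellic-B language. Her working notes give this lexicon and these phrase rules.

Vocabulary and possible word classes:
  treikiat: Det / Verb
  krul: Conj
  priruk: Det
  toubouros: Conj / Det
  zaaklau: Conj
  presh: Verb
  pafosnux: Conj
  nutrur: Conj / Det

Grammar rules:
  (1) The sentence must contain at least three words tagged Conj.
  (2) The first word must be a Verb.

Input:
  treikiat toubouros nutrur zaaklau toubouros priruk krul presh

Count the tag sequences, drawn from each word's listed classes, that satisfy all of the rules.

7

Candidates per position — 1:treikiat {Det,Verb}; 2:toubouros {Conj,Det}; 3:nutrur {Conj,Det}; 4:zaaklau {Conj}; 5:toubouros {Conj,Det}; 6:priruk {Det}; 7:krul {Conj}; 8:presh {Verb}.
There are 16 candidate sequences in total.
Checking each against the rules leaves 7 sequences.
Count = 7.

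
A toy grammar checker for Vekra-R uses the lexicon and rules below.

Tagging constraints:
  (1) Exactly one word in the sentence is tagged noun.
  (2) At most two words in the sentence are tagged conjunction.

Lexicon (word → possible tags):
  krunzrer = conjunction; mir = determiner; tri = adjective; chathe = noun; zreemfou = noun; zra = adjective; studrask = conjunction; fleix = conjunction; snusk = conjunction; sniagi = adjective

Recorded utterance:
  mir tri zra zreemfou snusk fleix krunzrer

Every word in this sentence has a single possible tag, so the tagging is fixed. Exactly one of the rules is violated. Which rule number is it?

2

Fixed tagging: determiner adjective adjective noun conjunction conjunction conjunction.
Rule check: R1 holds, R2 violated.
Only rule 2 fails.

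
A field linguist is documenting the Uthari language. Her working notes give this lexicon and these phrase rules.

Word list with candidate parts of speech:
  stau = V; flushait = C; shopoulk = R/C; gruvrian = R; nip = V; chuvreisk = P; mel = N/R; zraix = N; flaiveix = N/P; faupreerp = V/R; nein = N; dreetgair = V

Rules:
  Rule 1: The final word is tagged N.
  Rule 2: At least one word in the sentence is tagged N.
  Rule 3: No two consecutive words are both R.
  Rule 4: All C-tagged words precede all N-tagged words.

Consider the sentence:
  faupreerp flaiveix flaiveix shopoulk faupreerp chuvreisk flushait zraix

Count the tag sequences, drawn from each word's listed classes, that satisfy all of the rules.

Candidates per position — 1:faupreerp {V,R}; 2:flaiveix {N,P}; 3:flaiveix {N,P}; 4:shopoulk {R,C}; 5:faupreerp {V,R}; 6:chuvreisk {P}; 7:flushait {C}; 8:zraix {N}.
There are 32 candidate sequences in total.
Checking each against the rules leaves 6 sequences.
Count = 6.

6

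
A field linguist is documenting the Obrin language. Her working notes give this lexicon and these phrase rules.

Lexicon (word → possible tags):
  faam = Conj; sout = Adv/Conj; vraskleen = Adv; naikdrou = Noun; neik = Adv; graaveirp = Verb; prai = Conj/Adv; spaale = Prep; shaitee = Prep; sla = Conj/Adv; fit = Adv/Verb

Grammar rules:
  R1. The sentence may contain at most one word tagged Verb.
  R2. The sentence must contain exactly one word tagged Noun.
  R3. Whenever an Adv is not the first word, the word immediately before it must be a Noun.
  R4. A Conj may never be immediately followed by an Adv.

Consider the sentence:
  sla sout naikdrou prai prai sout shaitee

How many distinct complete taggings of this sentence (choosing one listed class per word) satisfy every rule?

4

Candidates per position — 1:sla {Conj,Adv}; 2:sout {Adv,Conj}; 3:naikdrou {Noun}; 4:prai {Conj,Adv}; 5:prai {Conj,Adv}; 6:sout {Adv,Conj}; 7:shaitee {Prep}.
There are 32 candidate sequences in total.
The sequences that satisfy every rule: Conj Conj Noun Conj Conj Conj Prep; Conj Conj Noun Adv Conj Conj Prep; Adv Conj Noun Conj Conj Conj Prep; Adv Conj Noun Adv Conj Conj Prep.
Count = 4.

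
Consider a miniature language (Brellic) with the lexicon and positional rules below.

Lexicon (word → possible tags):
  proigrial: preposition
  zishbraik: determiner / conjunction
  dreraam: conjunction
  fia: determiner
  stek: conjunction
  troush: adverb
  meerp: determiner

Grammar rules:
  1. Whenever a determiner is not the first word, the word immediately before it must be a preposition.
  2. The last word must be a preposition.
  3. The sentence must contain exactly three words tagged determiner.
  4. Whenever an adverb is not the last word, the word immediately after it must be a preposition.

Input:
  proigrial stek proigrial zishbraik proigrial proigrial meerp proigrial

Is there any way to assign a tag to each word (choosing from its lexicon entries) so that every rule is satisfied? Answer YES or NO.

NO

Candidates per position — 1:proigrial {preposition}; 2:stek {conjunction}; 3:proigrial {preposition}; 4:zishbraik {determiner,conjunction}; 5:proigrial {preposition}; 6:proigrial {preposition}; 7:meerp {determiner}; 8:proigrial {preposition}.
Rule 3 cannot be satisfied by any choice of tags from the lexicon.
So there is no consistent tagging.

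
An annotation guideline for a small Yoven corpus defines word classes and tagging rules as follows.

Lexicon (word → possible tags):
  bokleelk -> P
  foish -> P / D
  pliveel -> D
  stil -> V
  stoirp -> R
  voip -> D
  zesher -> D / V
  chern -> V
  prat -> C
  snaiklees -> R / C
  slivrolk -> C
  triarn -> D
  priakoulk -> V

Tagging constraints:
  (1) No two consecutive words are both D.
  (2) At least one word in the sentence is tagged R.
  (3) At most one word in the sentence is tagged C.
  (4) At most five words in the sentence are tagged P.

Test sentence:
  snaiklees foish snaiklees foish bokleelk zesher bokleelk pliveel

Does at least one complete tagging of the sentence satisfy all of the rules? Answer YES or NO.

YES

Candidates per position — 1:snaiklees {R,C}; 2:foish {P,D}; 3:snaiklees {R,C}; 4:foish {P,D}; 5:bokleelk {P}; 6:zesher {D,V}; 7:bokleelk {P}; 8:pliveel {D}.
One satisfying assignment: R D R D P D P D.
Rule-by-rule: rule 1 holds; rule 2 holds; rule 3 holds; rule 4 holds.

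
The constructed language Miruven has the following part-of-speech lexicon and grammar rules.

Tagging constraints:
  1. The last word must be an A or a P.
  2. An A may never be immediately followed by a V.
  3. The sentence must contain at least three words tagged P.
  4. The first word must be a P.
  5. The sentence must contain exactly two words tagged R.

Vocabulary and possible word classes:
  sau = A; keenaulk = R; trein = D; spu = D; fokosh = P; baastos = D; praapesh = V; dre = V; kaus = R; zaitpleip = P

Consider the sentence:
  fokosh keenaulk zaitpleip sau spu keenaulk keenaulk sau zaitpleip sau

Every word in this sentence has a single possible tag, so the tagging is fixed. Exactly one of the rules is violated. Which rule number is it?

5

Fixed tagging: P R P A D R R A P A.
Checking each rule: R1 ✓, R2 ✓, R3 ✓, R4 ✓, R5 ✗.
Only rule 5 fails.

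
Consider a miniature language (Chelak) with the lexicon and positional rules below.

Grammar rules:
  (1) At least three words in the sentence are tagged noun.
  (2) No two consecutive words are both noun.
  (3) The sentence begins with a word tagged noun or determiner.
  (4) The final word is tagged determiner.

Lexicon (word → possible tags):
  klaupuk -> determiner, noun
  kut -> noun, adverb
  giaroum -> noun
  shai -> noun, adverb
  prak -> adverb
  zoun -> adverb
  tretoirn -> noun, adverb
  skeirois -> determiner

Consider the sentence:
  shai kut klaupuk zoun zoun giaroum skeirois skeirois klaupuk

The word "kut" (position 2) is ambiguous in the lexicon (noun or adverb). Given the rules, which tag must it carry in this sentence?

adverb

Candidates per position — 1:shai {noun,adverb}; 2:kut {noun,adverb}; 3:klaupuk {determiner,noun}; 4:zoun {adverb}; 5:zoun {adverb}; 6:giaroum {noun}; 7:skeirois {determiner}; 8:skeirois {determiner}; 9:klaupuk {determiner,noun}.
Word 1 cannot be adverb — rule 3 would then fail for every completion. It is noun.
Word 2 cannot be noun — rule 2 would then fail for every completion. It is adverb.
Word 9 cannot be noun — rule 4 would then fail for every completion. It is determiner.
Word 3 cannot be determiner — rule 1 would then fail for every completion. It is noun.
That leaves exactly one tagging: noun adverb noun adverb adverb noun determiner determiner determiner.
Checking: rule 1 holds; rule 2 holds; rule 3 holds; rule 4 holds.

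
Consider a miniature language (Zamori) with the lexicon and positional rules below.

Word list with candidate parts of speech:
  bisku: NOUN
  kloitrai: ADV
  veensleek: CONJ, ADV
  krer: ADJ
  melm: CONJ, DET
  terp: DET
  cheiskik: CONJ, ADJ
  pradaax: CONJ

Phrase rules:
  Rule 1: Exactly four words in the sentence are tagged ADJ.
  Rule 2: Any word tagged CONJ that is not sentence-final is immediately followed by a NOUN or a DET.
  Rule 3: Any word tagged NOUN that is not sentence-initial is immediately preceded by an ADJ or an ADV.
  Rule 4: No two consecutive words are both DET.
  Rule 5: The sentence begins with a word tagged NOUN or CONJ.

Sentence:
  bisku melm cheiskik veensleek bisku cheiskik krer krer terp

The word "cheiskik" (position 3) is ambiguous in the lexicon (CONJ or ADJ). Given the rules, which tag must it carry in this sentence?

ADJ

Candidates per position — 1:bisku {NOUN}; 2:melm {CONJ,DET}; 3:cheiskik {CONJ,ADJ}; 4:veensleek {CONJ,ADV}; 5:bisku {NOUN}; 6:cheiskik {CONJ,ADJ}; 7:krer {ADJ}; 8:krer {ADJ}; 9:terp {DET}.
Word 2 cannot be CONJ — rule 2 would then fail for every completion. It is DET.
Word 3 cannot be CONJ — rule 1 would then fail for every completion. It is ADJ.
Word 4 cannot be CONJ — rule 3 would then fail for every completion. It is ADV.
Word 6 cannot be CONJ — rule 1 would then fail for every completion. It is ADJ.
The only consistent sequence is: NOUN DET ADJ ADV NOUN ADJ ADJ ADJ DET.
Verifying each rule — rule 1 ✓; rule 2 ✓; rule 3 ✓; rule 4 ✓; rule 5 ✓.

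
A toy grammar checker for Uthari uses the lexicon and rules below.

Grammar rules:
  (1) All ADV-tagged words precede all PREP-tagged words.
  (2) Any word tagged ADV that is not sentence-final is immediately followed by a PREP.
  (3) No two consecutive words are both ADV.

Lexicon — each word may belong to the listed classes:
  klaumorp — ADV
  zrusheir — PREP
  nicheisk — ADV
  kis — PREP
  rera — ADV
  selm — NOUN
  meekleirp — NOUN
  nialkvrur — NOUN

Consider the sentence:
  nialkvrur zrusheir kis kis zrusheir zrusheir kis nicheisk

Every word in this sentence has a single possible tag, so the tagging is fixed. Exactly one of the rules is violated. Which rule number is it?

1

Fixed tagging: NOUN PREP PREP PREP PREP PREP PREP ADV.
Checking each rule: R1 fail, R2 pass, R3 pass.
Only rule 1 fails.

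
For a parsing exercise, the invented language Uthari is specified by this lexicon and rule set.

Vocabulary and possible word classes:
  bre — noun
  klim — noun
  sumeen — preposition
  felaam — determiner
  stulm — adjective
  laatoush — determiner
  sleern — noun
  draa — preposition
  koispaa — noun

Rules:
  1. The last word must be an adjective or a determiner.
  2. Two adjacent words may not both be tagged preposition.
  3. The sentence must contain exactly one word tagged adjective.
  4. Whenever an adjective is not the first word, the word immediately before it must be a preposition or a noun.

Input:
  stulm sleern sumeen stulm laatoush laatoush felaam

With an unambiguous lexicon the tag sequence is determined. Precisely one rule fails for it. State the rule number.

3

Fixed tagging: adjective noun preposition adjective determiner determiner determiner.
Applying the rules: R1 holds, R2 holds, R3 violated, R4 holds.
Only rule 3 fails.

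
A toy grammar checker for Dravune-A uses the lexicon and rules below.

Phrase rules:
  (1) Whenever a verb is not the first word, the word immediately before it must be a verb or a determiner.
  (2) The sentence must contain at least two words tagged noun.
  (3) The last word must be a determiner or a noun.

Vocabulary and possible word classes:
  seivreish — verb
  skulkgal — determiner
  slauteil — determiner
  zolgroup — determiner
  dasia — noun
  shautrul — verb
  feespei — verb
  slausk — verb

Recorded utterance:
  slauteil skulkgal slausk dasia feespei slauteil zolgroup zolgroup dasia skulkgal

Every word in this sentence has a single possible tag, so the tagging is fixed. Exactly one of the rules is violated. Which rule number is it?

1

Fixed tagging: determiner determiner verb noun verb determiner determiner determiner noun determiner.
Rule check: R1 ✗, R2 ✓, R3 ✓.
Only rule 1 fails.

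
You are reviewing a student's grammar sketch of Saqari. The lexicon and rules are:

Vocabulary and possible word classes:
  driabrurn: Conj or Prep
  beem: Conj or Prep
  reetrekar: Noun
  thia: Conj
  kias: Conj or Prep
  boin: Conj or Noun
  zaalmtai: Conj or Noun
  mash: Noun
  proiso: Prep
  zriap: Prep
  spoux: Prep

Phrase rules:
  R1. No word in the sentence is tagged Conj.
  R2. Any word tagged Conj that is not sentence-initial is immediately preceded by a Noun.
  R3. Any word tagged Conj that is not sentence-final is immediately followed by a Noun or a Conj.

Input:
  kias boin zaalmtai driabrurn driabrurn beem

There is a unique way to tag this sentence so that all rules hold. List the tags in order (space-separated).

Prep Noun Noun Prep Prep Prep

Candidates per position — 1:kias {Conj,Prep}; 2:boin {Conj,Noun}; 3:zaalmtai {Conj,Noun}; 4:driabrurn {Conj,Prep}; 5:driabrurn {Conj,Prep}; 6:beem {Conj,Prep}.
Position 1: Conj is ruled out by rule 1; that leaves Prep.
Position 2: Conj is ruled out by rule 1; that leaves Noun.
Position 3: Conj is ruled out by rule 1; that leaves Noun.
Position 4: Conj is ruled out by rule 1; that leaves Prep.
Position 5: Conj is ruled out by rule 1; that leaves Prep.
Position 6: Conj is ruled out by rule 1; that leaves Prep.
So the tagging must be: Prep Noun Noun Prep Prep Prep.
Rule-by-rule: rule 1 satisfied; rule 2 satisfied; rule 3 satisfied.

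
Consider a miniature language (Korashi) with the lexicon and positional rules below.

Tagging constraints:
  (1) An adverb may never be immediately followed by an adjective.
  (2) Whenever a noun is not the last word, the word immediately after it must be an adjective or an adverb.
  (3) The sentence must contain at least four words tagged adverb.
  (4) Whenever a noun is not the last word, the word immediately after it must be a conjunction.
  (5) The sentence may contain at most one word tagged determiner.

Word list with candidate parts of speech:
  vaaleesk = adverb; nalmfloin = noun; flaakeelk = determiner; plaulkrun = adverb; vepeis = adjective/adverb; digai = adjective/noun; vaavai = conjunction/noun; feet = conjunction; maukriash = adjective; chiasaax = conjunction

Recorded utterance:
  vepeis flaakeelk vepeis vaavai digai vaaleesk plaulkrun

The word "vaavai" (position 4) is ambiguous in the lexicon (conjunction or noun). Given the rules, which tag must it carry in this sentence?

Candidates per position — 1:vepeis {adjective,adverb}; 2:flaakeelk {determiner}; 3:vepeis {adjective,adverb}; 4:vaavai {conjunction,noun}; 5:digai {adjective,noun}; 6:vaaleesk {adverb}; 7:plaulkrun {adverb}.
At position 1, choosing adjective makes rule 3 impossible to satisfy; hence adverb.
At position 3, choosing adjective makes rule 3 impossible to satisfy; hence adverb.
At position 4, choosing noun makes rule 4 impossible to satisfy; hence conjunction.
At position 5, choosing noun makes rule 4 impossible to satisfy; hence adjective.
The unique satisfying tagging is: adverb determiner adverb conjunction adjective adverb adverb.
Verifying each rule — rule 1 ✓; rule 2 ✓; rule 3 ✓; rule 4 ✓; rule 5 ✓.

conjunction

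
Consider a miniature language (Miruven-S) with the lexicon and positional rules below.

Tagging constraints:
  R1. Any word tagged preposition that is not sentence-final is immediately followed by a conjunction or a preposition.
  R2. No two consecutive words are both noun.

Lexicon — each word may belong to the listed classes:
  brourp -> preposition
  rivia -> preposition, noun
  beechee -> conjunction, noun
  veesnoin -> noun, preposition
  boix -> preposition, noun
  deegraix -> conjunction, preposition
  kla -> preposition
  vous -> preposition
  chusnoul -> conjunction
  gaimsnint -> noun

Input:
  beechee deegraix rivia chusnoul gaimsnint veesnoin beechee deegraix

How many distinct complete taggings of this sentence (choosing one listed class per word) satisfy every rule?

12

Candidates per position — 1:beechee {conjunction,noun}; 2:deegraix {conjunction,preposition}; 3:rivia {preposition,noun}; 4:chusnoul {conjunction}; 5:gaimsnint {noun}; 6:veesnoin {noun,preposition}; 7:beechee {conjunction,noun}; 8:deegraix {conjunction,preposition}.
There are 64 candidate sequences in total.
Checking each against the rules leaves 12 sequences.
Count = 12.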